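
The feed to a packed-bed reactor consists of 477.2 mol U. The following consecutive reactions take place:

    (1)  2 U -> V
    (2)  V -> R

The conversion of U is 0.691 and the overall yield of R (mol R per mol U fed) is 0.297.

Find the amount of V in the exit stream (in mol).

Conversion of U: U consumed = 2ξ₁ = 0.691 × 477.2 → ξ₁ = 164.9 mol.
Yield of R: 1ξ₂ / 477.2 = 0.297 → ξ₂ = 141.7 mol.
Outlet amounts (n = n₀ + Σ ν·ξ):
  U: 477.2 − 2(164.9) = 147.5
  V: 0 + 1(164.9) − 1(141.7) = 23.14
  R: 0 + 1(141.7) = 141.7

23.1 mol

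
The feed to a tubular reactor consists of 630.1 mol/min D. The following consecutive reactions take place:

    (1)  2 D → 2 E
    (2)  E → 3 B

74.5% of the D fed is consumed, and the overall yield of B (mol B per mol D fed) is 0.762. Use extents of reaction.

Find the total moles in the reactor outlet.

950 mol/min

Conversion of D: D consumed = 2ξ₁ = 0.745 × 630.1 → ξ₁ = 234.7 mol/min.
Yield of B: 3ξ₂ / 630.1 = 0.762 → ξ₂ = 160 mol/min.
Outlet amounts (n = n₀ + Σ ν·ξ):
  D: 630.1 − 2(234.7) = 160.7
  E: 0 + 2(234.7) − 1(160) = 309.4
  B: 0 + 3(160) = 480.1
Total out = 160.7 + 309.4 + 480.1 = 950.2 mol/min.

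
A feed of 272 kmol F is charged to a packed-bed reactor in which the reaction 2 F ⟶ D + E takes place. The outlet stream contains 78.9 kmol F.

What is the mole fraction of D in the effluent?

For F: n = n₀ − 2ξ → 78.9 = 272 − 2ξ, giving ξ = 96.55 kmol.
Outlet amounts (n = n₀ + ν ξ):
  F: 272 − 2(96.55) = 78.9
  D: 0 + 1(96.55) = 96.55
  E: 0 + 1(96.55) = 96.55
Total out = 272 kmol; y_D = 96.55 / 272 = 0.355.

0.355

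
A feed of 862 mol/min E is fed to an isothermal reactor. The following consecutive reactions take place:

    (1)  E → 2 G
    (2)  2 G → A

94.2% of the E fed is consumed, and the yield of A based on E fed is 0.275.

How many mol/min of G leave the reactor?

1150 mol/min

Conversion of E: E consumed = 1ξ₁ = 0.942 × 862 → ξ₁ = 812 mol/min.
Yield of A: 1ξ₂ / 862 = 0.275 → ξ₂ = 237.1 mol/min.
Outlet amounts (n = n₀ + Σ ν·ξ):
  E: 862 − 1(812) = 50
  G: 0 + 2(812) − 2(237.1) = 1150
  A: 0 + 1(237.1) = 237.1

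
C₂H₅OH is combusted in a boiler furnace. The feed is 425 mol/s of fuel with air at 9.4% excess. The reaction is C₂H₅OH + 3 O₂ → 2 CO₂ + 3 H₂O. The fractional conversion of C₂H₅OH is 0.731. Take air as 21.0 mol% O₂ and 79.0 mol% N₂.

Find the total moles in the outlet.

7380 mol/s

Stoichiometric O₂ = 3 × 425 = 1275 mol/s; O₂ fed = 1275 × 1.094 = 1395 mol/s.
N₂ fed = 1395 × 79/21 = 5247 mol/s.
Fuel reacted = 0.731 × 425 → ξ = 310.7 mol/s.
Outlet (n = n₀ + ν ξ):
  C₂H₅OH: 425 − 1(310.7) = 114.3
  O₂: 1395 − 3(310.7) = 462.8
  N₂: 5247 (inert)
  CO₂: 0 + 2(310.7) = 621.4
  H₂O: 0 + 3(310.7) = 932
Total out = 114.3 + 462.8 + 5247 + 621.4 + 932 = 7378 mol/s.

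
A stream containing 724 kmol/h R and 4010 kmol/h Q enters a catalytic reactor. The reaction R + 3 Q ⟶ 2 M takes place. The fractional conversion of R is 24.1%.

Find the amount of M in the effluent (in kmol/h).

349 kmol/h

R reacted = 0.241 × 724 = 174.5 kmol/h; ν_R = −1, so ξ = 174.5/1 = 174.5 kmol/h.
Outlet amounts (n = n₀ + ν ξ):
  R: 724 − 1(174.5) = 549.5
  Q: 4010 − 3(174.5) = 3487
  M: 0 + 2(174.5) = 349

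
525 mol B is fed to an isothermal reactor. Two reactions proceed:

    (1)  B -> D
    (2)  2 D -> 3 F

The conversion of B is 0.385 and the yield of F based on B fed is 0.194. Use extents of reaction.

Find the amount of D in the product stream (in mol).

Conversion of B: B consumed = 1ξ₁ = 0.385 × 525 → ξ₁ = 202.1 mol.
Yield of F: 3ξ₂ / 525 = 0.194 → ξ₂ = 33.95 mol.
Outlet amounts (n = n₀ + Σ ν·ξ):
  B: 525 − 1(202.1) = 322.9
  D: 0 + 1(202.1) − 2(33.95) = 134.2
  F: 0 + 3(33.95) = 101.9

134 mol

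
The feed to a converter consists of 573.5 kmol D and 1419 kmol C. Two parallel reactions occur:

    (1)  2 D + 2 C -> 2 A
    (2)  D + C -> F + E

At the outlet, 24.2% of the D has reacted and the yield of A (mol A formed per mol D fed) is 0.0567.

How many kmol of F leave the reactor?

106 kmol

Yield of A: 2ξ₁ / 573.5 = 0.0567 → ξ₁ = 16.26 kmol.
Conversion of D: 2ξ₁ + 1ξ₂ = 0.242 × 573.5 = 138.8 → ξ₂ = 106.3 kmol.
Outlet amounts (n = n₀ + Σ ν·ξ):
  D: 573.5 − 2(16.26) − 1(106.3) = 434.7
  C: 1419 − 2(16.26) − 1(106.3) = 1280
  A: 0 + 2(16.26) = 32.52
  F: 0 + 1(106.3) = 106.3
  E: 0 + 1(106.3) = 106.3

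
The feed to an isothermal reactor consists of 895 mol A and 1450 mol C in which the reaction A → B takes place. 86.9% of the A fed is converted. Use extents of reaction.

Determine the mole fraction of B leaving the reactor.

A reacted = 0.869 × 895 = 777.8 mol; ν_A = −1, so ξ = 777.8/1 = 777.8 mol.
Outlet amounts (n = n₀ + ν ξ):
  A: 895 − 1(777.8) = 117.2
  B: 0 + 1(777.8) = 777.8
  C: 1450 (inert)
Total out = 2345 mol; y_B = 777.8 / 2345 = 0.3317.

0.332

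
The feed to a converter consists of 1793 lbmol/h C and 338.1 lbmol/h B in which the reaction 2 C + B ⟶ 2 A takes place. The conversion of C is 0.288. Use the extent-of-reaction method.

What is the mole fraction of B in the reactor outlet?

0.0427

C reacted = 0.288 × 1793 = 516.4 lbmol/h; ν_C = −2, so ξ = 516.4/2 = 258.2 lbmol/h.
Outlet amounts (n = n₀ + ν ξ):
  C: 1793 − 2(258.2) = 1277
  B: 338.1 − 1(258.2) = 79.91
  A: 0 + 2(258.2) = 516.4
Total out = 1873 lbmol/h; y_B = 79.91 / 1873 = 0.04267.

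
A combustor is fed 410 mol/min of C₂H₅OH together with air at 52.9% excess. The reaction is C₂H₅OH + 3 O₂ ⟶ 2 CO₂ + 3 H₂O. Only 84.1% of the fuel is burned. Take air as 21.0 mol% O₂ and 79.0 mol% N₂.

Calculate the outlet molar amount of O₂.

Stoichiometric O₂ = 3 × 410 = 1230 mol/min; O₂ fed = 1230 × 1.529 = 1881 mol/min.
N₂ fed = 1881 × 79/21 = 7075 mol/min.
Fuel reacted = 0.841 × 410 → ξ = 344.8 mol/min.
Outlet (n = n₀ + ν ξ):
  C₂H₅OH: 410 − 1(344.8) = 65.19
  O₂: 1881 − 3(344.8) = 846.2
  N₂: 7075 (inert)
  CO₂: 0 + 2(344.8) = 689.6
  H₂O: 0 + 3(344.8) = 1034

846 mol/min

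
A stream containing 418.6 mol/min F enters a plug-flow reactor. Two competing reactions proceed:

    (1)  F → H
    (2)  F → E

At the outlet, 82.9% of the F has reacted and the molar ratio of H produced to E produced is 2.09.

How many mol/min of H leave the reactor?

Conversion of F: F consumed = 0.829 × 418.6 = 347 mol/min = 1ξ₁ + 1ξ₂.
Selectivity: 1ξ₁ / (1ξ₂) = 2.09 → ξ₁ = 2.09 ξ₂.
Substitute: (1·2.09 + 1) ξ₂ = 347 → ξ₂ = 112.3 mol/min, ξ₁ = 234.7 mol/min.
Outlet amounts (n = n₀ + Σ ν·ξ):
  F: 418.6 − 1(234.7) − 1(112.3) = 71.58
  H: 0 + 1(234.7) = 234.7
  E: 0 + 1(112.3) = 112.3

235 mol/min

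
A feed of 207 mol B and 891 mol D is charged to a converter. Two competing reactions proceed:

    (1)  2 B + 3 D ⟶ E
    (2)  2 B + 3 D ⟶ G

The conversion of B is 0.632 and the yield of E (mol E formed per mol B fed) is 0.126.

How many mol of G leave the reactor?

39.3 mol

Yield of E: 1ξ₁ / 207 = 0.126 → ξ₁ = 26.08 mol.
Conversion of B: 2ξ₁ + 2ξ₂ = 0.632 × 207 = 130.8 → ξ₂ = 39.33 mol.
Outlet amounts (n = n₀ + Σ ν·ξ):
  B: 207 − 2(26.08) − 2(39.33) = 76.18
  D: 891 − 3(26.08) − 3(39.33) = 694.8
  E: 0 + 1(26.08) = 26.08
  G: 0 + 1(39.33) = 39.33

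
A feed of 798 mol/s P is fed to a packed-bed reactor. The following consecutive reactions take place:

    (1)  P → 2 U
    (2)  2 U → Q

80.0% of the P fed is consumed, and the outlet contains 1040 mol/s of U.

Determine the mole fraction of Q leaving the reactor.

0.0898

Conversion of P: P consumed = 1ξ₁ = 0.8 × 798 → ξ₁ = 638.4 mol/s.
U balance: n_U = 0 + 2ξ₁ − 2ξ₂ = 1040 → ξ₂ = (2·638.4 − 1040)/2 = 118.4 mol/s.
Outlet amounts (n = n₀ + Σ ν·ξ):
  P: 798 − 1(638.4) = 159.6
  U: 0 + 2(638.4) − 2(118.4) = 1040
  Q: 0 + 1(118.4) = 118.4
Total out = 1318 mol/s; y_Q = 118.4 / 1318 = 0.08983.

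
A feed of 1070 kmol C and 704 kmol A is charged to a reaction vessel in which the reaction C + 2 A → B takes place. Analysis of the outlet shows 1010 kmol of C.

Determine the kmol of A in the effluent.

584 kmol

For C: n = n₀ − 1ξ → 1010 = 1070 − 1ξ, giving ξ = 60 kmol.
Outlet amounts (n = n₀ + ν ξ):
  C: 1070 − 1(60) = 1010
  A: 704 − 2(60) = 584
  B: 0 + 1(60) = 60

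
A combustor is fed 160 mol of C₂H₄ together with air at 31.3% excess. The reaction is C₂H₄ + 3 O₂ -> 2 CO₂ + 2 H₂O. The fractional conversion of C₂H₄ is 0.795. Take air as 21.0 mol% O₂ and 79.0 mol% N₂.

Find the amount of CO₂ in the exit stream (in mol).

Stoichiometric O₂ = 3 × 160 = 480 mol; O₂ fed = 480 × 1.313 = 630.2 mol.
N₂ fed = 630.2 × 79/21 = 2371 mol.
Fuel reacted = 0.795 × 160 → ξ = 127.2 mol.
Outlet (n = n₀ + ν ξ):
  C₂H₄: 160 − 1(127.2) = 32.8
  O₂: 630.2 − 3(127.2) = 248.6
  N₂: 2371 (inert)
  CO₂: 0 + 2(127.2) = 254.4
  H₂O: 0 + 2(127.2) = 254.4

254 mol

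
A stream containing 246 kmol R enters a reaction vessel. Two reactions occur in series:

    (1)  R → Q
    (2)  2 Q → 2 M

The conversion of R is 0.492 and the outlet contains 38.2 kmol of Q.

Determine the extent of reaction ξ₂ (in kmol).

Conversion of R: R consumed = 1ξ₁ = 0.492 × 246 → ξ₁ = 121 kmol.
Q balance: n_Q = 0 + 1ξ₁ − 2ξ₂ = 38.2 → ξ₂ = (1·121 − 38.2)/2 = 41.42 kmol.
Outlet amounts (n = n₀ + Σ ν·ξ):
  R: 246 − 1(121) = 125
  Q: 0 + 1(121) − 2(41.42) = 38.2
  M: 0 + 2(41.42) = 82.83

ξ₂ = 41.4 kmol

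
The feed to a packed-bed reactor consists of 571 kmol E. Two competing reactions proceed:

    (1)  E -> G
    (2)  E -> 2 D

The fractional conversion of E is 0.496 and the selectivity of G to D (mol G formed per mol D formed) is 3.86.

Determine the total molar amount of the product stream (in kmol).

603 kmol

Conversion of E: E consumed = 0.496 × 571 = 283.2 kmol = 1ξ₁ + 1ξ₂.
Selectivity: 1ξ₁ / (2ξ₂) = 3.86 → ξ₁ = 7.72 ξ₂.
Substitute: (1·7.72 + 1) ξ₂ = 283.2 → ξ₂ = 32.48 kmol, ξ₁ = 250.7 kmol.
Outlet amounts (n = n₀ + Σ ν·ξ):
  E: 571 − 1(250.7) − 1(32.48) = 287.8
  G: 0 + 1(250.7) = 250.7
  D: 0 + 2(32.48) = 64.96
Total out = 287.8 + 250.7 + 64.96 = 603.5 kmol.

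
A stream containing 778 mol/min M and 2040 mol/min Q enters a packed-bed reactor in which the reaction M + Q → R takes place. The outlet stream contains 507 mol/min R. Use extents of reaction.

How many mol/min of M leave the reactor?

For R: n = n₀ + 1ξ → 507 = 0 + 1ξ, giving ξ = 507 mol/min.
Outlet amounts (n = n₀ + ν ξ):
  M: 778 − 1(507) = 271
  Q: 2040 − 1(507) = 1533
  R: 0 + 1(507) = 507

271 mol/min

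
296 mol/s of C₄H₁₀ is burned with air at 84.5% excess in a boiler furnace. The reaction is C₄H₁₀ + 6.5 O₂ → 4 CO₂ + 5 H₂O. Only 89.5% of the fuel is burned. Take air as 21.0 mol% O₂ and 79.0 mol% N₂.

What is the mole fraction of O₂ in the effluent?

0.104

Stoichiometric O₂ = 6.5 × 296 = 1924 mol/s; O₂ fed = 1924 × 1.845 = 3550 mol/s.
N₂ fed = 3550 × 79/21 = 13350 mol/s.
Fuel reacted = 0.895 × 296 → ξ = 264.9 mol/s.
Outlet (n = n₀ + ν ξ):
  C₄H₁₀: 296 − 1(264.9) = 31.08
  O₂: 3550 − 6.5(264.9) = 1828
  N₂: 13350 (inert)
  CO₂: 0 + 4(264.9) = 1060
  H₂O: 0 + 5(264.9) = 1325
Total out = 17600 mol/s; y_O₂ = 1828 / 17600 = 0.1039.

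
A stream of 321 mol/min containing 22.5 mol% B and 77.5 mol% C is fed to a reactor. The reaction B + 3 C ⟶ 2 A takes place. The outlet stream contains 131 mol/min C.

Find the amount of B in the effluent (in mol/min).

33 mol/min

For C: n = n₀ − 3ξ → 131 = 248.8 − 3ξ, giving ξ = 39.26 mol/min.
Outlet amounts (n = n₀ + ν ξ):
  B: 72.22 − 1(39.26) = 32.97
  C: 248.8 − 3(39.26) = 131
  A: 0 + 2(39.26) = 78.52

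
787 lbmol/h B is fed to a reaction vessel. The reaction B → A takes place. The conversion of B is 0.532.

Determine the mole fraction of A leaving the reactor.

0.532

B reacted = 0.532 × 787 = 418.7 lbmol/h; ν_B = −1, so ξ = 418.7/1 = 418.7 lbmol/h.
Outlet amounts (n = n₀ + ν ξ):
  B: 787 − 1(418.7) = 368.3
  A: 0 + 1(418.7) = 418.7
Total out = 787 lbmol/h; y_A = 418.7 / 787 = 0.532.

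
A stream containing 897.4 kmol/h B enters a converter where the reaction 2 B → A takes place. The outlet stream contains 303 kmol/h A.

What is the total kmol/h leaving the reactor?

For A: n = n₀ + 1ξ → 303 = 0 + 1ξ, giving ξ = 303 kmol/h.
Outlet amounts (n = n₀ + ν ξ):
  B: 897.4 − 2(303) = 291.4
  A: 0 + 1(303) = 303
Total out = 291.4 + 303 = 594.4 kmol/h.

594 kmol/h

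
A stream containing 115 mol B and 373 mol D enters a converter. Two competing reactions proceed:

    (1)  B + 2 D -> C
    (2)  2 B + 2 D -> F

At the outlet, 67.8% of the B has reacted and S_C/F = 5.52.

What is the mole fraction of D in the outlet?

0.694

Conversion of B: B consumed = 0.678 × 115 = 77.97 mol = 1ξ₁ + 2ξ₂.
Selectivity: 1ξ₁ / (1ξ₂) = 5.52 → ξ₁ = 5.52 ξ₂.
Substitute: (1·5.52 + 2) ξ₂ = 77.97 → ξ₂ = 10.37 mol, ξ₁ = 57.23 mol.
Outlet amounts (n = n₀ + Σ ν·ξ):
  B: 115 − 1(57.23) − 2(10.37) = 37.03
  D: 373 − 2(57.23) − 2(10.37) = 237.8
  C: 0 + 1(57.23) = 57.23
  F: 0 + 1(10.37) = 10.37
Total out = 342.4 mol; y_D = 237.8 / 342.4 = 0.6944.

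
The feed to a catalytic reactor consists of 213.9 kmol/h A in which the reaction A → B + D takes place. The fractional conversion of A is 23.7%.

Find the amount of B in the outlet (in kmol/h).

50.7 kmol/h

A reacted = 0.237 × 213.9 = 50.69 kmol/h; ν_A = −1, so ξ = 50.69/1 = 50.69 kmol/h.
Outlet amounts (n = n₀ + ν ξ):
  A: 213.9 − 1(50.69) = 163.2
  B: 0 + 1(50.69) = 50.69
  D: 0 + 1(50.69) = 50.69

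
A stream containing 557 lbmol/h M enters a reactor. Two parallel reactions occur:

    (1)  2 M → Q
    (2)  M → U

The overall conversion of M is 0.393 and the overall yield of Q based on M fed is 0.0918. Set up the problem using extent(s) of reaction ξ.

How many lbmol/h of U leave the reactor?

Yield of Q: 1ξ₁ / 557 = 0.0918 → ξ₁ = 51.13 lbmol/h.
Conversion of M: 2ξ₁ + 1ξ₂ = 0.393 × 557 = 218.9 → ξ₂ = 116.6 lbmol/h.
Outlet amounts (n = n₀ + Σ ν·ξ):
  M: 557 − 2(51.13) − 1(116.6) = 338.1
  Q: 0 + 1(51.13) = 51.13
  U: 0 + 1(116.6) = 116.6

117 lbmol/h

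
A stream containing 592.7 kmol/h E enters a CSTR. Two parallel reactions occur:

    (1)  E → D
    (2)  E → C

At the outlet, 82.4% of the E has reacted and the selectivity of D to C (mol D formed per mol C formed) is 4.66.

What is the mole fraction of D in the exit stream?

Conversion of E: E consumed = 0.824 × 592.7 = 488.4 kmol/h = 1ξ₁ + 1ξ₂.
Selectivity: 1ξ₁ / (1ξ₂) = 4.66 → ξ₁ = 4.66 ξ₂.
Substitute: (1·4.66 + 1) ξ₂ = 488.4 → ξ₂ = 86.29 kmol/h, ξ₁ = 402.1 kmol/h.
Outlet amounts (n = n₀ + Σ ν·ξ):
  E: 592.7 − 1(402.1) − 1(86.29) = 104.3
  D: 0 + 1(402.1) = 402.1
  C: 0 + 1(86.29) = 86.29
Total out = 592.7 kmol/h; y_D = 402.1 / 592.7 = 0.6784.

0.678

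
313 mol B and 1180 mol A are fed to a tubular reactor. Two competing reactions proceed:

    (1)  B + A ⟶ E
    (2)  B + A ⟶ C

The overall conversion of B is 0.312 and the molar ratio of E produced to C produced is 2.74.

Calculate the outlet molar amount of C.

26.1 mol

Conversion of B: B consumed = 0.312 × 313 = 97.66 mol = 1ξ₁ + 1ξ₂.
Selectivity: 1ξ₁ / (1ξ₂) = 2.74 → ξ₁ = 2.74 ξ₂.
Substitute: (1·2.74 + 1) ξ₂ = 97.66 → ξ₂ = 26.11 mol, ξ₁ = 71.54 mol.
Outlet amounts (n = n₀ + Σ ν·ξ):
  B: 313 − 1(71.54) − 1(26.11) = 215.3
  A: 1180 − 1(71.54) − 1(26.11) = 1082
  E: 0 + 1(71.54) = 71.54
  C: 0 + 1(26.11) = 26.11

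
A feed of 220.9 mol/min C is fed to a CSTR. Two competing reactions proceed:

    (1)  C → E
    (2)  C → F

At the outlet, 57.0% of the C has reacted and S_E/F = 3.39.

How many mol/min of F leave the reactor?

Conversion of C: C consumed = 0.57 × 220.9 = 125.9 mol/min = 1ξ₁ + 1ξ₂.
Selectivity: 1ξ₁ / (1ξ₂) = 3.39 → ξ₁ = 3.39 ξ₂.
Substitute: (1·3.39 + 1) ξ₂ = 125.9 → ξ₂ = 28.68 mol/min, ξ₁ = 97.23 mol/min.
Outlet amounts (n = n₀ + Σ ν·ξ):
  C: 220.9 − 1(97.23) − 1(28.68) = 94.99
  E: 0 + 1(97.23) = 97.23
  F: 0 + 1(28.68) = 28.68

28.7 mol/min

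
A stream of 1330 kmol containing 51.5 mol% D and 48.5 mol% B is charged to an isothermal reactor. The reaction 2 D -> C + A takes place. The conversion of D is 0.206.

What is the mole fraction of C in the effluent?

D reacted = 0.206 × 685 = 141.1 kmol; ν_D = −2, so ξ = 141.1/2 = 70.55 kmol.
Outlet amounts (n = n₀ + ν ξ):
  D: 685 − 2(70.55) = 543.9
  C: 0 + 1(70.55) = 70.55
  A: 0 + 1(70.55) = 70.55
  B: 645 (inert)
Total out = 1330 kmol; y_C = 70.55 / 1330 = 0.05305.

0.053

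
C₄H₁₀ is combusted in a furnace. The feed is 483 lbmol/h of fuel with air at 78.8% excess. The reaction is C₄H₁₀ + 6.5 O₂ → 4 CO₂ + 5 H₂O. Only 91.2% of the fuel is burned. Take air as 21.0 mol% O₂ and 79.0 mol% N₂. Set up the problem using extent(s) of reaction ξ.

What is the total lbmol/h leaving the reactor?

27900 lbmol/h

Stoichiometric O₂ = 6.5 × 483 = 3140 lbmol/h; O₂ fed = 3140 × 1.788 = 5613 lbmol/h.
N₂ fed = 5613 × 79/21 = 21120 lbmol/h.
Fuel reacted = 0.912 × 483 → ξ = 440.5 lbmol/h.
Outlet (n = n₀ + ν ξ):
  C₄H₁₀: 483 − 1(440.5) = 42.5
  O₂: 5613 − 6.5(440.5) = 2750
  N₂: 21120 (inert)
  CO₂: 0 + 4(440.5) = 1762
  H₂O: 0 + 5(440.5) = 2202
Total out = 42.5 + 2750 + 21120 + 1762 + 2202 = 27870 lbmol/h.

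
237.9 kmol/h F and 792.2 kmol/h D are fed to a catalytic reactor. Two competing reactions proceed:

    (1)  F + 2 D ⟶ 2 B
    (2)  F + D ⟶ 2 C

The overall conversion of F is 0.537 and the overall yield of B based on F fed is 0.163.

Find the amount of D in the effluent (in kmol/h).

Yield of B: 2ξ₁ / 237.9 = 0.163 → ξ₁ = 19.39 kmol/h.
Conversion of F: 1ξ₁ + 1ξ₂ = 0.537 × 237.9 = 127.8 → ξ₂ = 108.4 kmol/h.
Outlet amounts (n = n₀ + Σ ν·ξ):
  F: 237.9 − 1(19.39) − 1(108.4) = 110.1
  D: 792.2 − 2(19.39) − 1(108.4) = 645.1
  B: 0 + 2(19.39) = 38.78
  C: 0 + 2(108.4) = 216.7

645 kmol/h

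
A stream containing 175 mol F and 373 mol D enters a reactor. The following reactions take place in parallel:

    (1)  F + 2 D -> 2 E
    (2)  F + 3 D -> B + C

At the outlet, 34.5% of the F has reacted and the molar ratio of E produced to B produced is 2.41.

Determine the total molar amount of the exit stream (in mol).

460 mol

Conversion of F: F consumed = 0.345 × 175 = 60.37 mol = 1ξ₁ + 1ξ₂.
Selectivity: 2ξ₁ / (1ξ₂) = 2.41 → ξ₁ = 1.205 ξ₂.
Substitute: (1·1.205 + 1) ξ₂ = 60.37 → ξ₂ = 27.38 mol, ξ₁ = 32.99 mol.
Outlet amounts (n = n₀ + Σ ν·ξ):
  F: 175 − 1(32.99) − 1(27.38) = 114.6
  D: 373 − 2(32.99) − 3(27.38) = 224.9
  E: 0 + 2(32.99) = 65.99
  B: 0 + 1(27.38) = 27.38
  C: 0 + 1(27.38) = 27.38
Total out = 114.6 + 224.9 + 65.99 + 27.38 + 27.38 = 460.2 mol.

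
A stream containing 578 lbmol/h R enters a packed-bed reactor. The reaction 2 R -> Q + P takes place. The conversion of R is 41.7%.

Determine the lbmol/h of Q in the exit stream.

R reacted = 0.417 × 578 = 241 lbmol/h; ν_R = −2, so ξ = 241/2 = 120.5 lbmol/h.
Outlet amounts (n = n₀ + ν ξ):
  R: 578 − 2(120.5) = 337
  Q: 0 + 1(120.5) = 120.5
  P: 0 + 1(120.5) = 120.5

121 lbmol/h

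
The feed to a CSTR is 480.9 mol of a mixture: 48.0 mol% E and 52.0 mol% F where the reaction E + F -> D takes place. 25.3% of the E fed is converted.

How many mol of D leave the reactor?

58.4 mol

E reacted = 0.253 × 230.8 = 58.4 mol; ν_E = −1, so ξ = 58.4/1 = 58.4 mol.
Outlet amounts (n = n₀ + ν ξ):
  E: 230.8 − 1(58.4) = 172.4
  F: 250.1 − 1(58.4) = 191.7
  D: 0 + 1(58.4) = 58.4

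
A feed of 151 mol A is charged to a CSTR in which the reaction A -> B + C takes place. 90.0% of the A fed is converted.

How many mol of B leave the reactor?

A reacted = 0.9 × 151 = 135.9 mol; ν_A = −1, so ξ = 135.9/1 = 135.9 mol.
Outlet amounts (n = n₀ + ν ξ):
  A: 151 − 1(135.9) = 15.1
  B: 0 + 1(135.9) = 135.9
  C: 0 + 1(135.9) = 135.9

136 mol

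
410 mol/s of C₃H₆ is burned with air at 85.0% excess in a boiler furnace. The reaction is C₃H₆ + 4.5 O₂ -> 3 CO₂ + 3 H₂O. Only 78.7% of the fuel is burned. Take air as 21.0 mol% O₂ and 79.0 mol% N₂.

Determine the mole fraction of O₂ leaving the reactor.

0.117

Stoichiometric O₂ = 4.5 × 410 = 1845 mol/s; O₂ fed = 1845 × 1.850 = 3413 mol/s.
N₂ fed = 3413 × 79/21 = 12840 mol/s.
Fuel reacted = 0.787 × 410 → ξ = 322.7 mol/s.
Outlet (n = n₀ + ν ξ):
  C₃H₆: 410 − 1(322.7) = 87.33
  O₂: 3413 − 4.5(322.7) = 1961
  N₂: 12840 (inert)
  CO₂: 0 + 3(322.7) = 968
  H₂O: 0 + 3(322.7) = 968
Total out = 16820 mol/s; y_O₂ = 1961 / 16820 = 0.1166.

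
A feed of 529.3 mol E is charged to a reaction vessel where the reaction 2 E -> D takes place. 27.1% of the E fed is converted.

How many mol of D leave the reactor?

71.7 mol

E reacted = 0.271 × 529.3 = 143.4 mol; ν_E = −2, so ξ = 143.4/2 = 71.72 mol.
Outlet amounts (n = n₀ + ν ξ):
  E: 529.3 − 2(71.72) = 385.9
  D: 0 + 1(71.72) = 71.72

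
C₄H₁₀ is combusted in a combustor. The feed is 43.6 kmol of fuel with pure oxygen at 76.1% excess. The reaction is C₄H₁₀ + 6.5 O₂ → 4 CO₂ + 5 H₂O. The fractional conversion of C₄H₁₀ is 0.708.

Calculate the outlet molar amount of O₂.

Stoichiometric O₂ = 6.5 × 43.6 = 283.4 kmol; O₂ fed = 283.4 × 1.761 = 499.1 kmol.
Fuel reacted = 0.708 × 43.6 → ξ = 30.87 kmol.
Outlet (n = n₀ + ν ξ):
  C₄H₁₀: 43.6 − 1(30.87) = 12.73
  O₂: 499.1 − 6.5(30.87) = 298.4
  CO₂: 0 + 4(30.87) = 123.5
  H₂O: 0 + 5(30.87) = 154.3

298 kmol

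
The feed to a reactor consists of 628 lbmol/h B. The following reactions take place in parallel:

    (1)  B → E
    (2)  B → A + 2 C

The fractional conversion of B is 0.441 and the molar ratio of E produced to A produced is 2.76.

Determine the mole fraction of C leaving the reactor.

Conversion of B: B consumed = 0.441 × 628 = 276.9 lbmol/h = 1ξ₁ + 1ξ₂.
Selectivity: 1ξ₁ / (1ξ₂) = 2.76 → ξ₁ = 2.76 ξ₂.
Substitute: (1·2.76 + 1) ξ₂ = 276.9 → ξ₂ = 73.66 lbmol/h, ξ₁ = 203.3 lbmol/h.
Outlet amounts (n = n₀ + Σ ν·ξ):
  B: 628 − 1(203.3) − 1(73.66) = 351.1
  E: 0 + 1(203.3) = 203.3
  A: 0 + 1(73.66) = 73.66
  C: 0 + 2(73.66) = 147.3
Total out = 775.3 lbmol/h; y_C = 147.3 / 775.3 = 0.19.

0.19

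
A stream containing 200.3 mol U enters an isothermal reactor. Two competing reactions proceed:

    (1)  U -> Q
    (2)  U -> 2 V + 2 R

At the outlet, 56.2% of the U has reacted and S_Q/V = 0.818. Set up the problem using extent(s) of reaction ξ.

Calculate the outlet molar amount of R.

85.4 mol

Conversion of U: U consumed = 0.562 × 200.3 = 112.6 mol = 1ξ₁ + 1ξ₂.
Selectivity: 1ξ₁ / (2ξ₂) = 0.818 → ξ₁ = 1.636 ξ₂.
Substitute: (1·1.636 + 1) ξ₂ = 112.6 → ξ₂ = 42.7 mol, ξ₁ = 69.86 mol.
Outlet amounts (n = n₀ + Σ ν·ξ):
  U: 200.3 − 1(69.86) − 1(42.7) = 87.73
  Q: 0 + 1(69.86) = 69.86
  V: 0 + 2(42.7) = 85.41
  R: 0 + 2(42.7) = 85.41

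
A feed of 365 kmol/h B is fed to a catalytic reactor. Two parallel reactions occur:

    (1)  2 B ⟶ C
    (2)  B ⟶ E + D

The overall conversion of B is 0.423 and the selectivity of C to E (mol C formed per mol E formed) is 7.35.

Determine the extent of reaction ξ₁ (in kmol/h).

ξ₁ = 72.3 kmol/h

Conversion of B: B consumed = 0.423 × 365 = 154.4 kmol/h = 2ξ₁ + 1ξ₂.
Selectivity: 1ξ₁ / (1ξ₂) = 7.35 → ξ₁ = 7.35 ξ₂.
Substitute: (2·7.35 + 1) ξ₂ = 154.4 → ξ₂ = 9.834 kmol/h, ξ₁ = 72.28 kmol/h.
Outlet amounts (n = n₀ + Σ ν·ξ):
  B: 365 − 2(72.28) − 1(9.834) = 210.6
  C: 0 + 1(72.28) = 72.28
  E: 0 + 1(9.834) = 9.834
  D: 0 + 1(9.834) = 9.834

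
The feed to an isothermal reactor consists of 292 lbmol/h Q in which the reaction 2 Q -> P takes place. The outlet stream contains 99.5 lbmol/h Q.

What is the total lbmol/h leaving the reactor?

For Q: n = n₀ − 2ξ → 99.5 = 292 − 2ξ, giving ξ = 96.25 lbmol/h.
Outlet amounts (n = n₀ + ν ξ):
  Q: 292 − 2(96.25) = 99.5
  P: 0 + 1(96.25) = 96.25
Total out = 99.5 + 96.25 = 195.8 lbmol/h.

196 lbmol/h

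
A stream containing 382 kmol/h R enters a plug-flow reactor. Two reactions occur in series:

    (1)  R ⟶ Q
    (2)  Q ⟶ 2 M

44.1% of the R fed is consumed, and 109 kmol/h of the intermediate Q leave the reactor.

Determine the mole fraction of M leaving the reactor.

Conversion of R: R consumed = 1ξ₁ = 0.441 × 382 → ξ₁ = 168.5 kmol/h.
Q balance: n_Q = 0 + 1ξ₁ − 1ξ₂ = 109 → ξ₂ = (1·168.5 − 109)/1 = 59.46 kmol/h.
Outlet amounts (n = n₀ + Σ ν·ξ):
  R: 382 − 1(168.5) = 213.5
  Q: 0 + 1(168.5) − 1(59.46) = 109
  M: 0 + 2(59.46) = 118.9
Total out = 441.5 kmol/h; y_M = 118.9 / 441.5 = 0.2694.

0.269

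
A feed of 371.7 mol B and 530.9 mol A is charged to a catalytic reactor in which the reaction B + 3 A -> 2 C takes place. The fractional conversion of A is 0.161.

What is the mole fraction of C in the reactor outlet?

0.0674

A reacted = 0.161 × 530.9 = 85.47 mol; ν_A = −3, so ξ = 85.47/3 = 28.49 mol.
Outlet amounts (n = n₀ + ν ξ):
  B: 371.7 − 1(28.49) = 343.2
  A: 530.9 − 3(28.49) = 445.4
  C: 0 + 2(28.49) = 56.98
Total out = 845.6 mol; y_C = 56.98 / 845.6 = 0.06739.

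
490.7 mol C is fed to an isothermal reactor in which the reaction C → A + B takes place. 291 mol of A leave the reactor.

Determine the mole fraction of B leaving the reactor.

0.372

For A: n = n₀ + 1ξ → 291 = 0 + 1ξ, giving ξ = 291 mol.
Outlet amounts (n = n₀ + ν ξ):
  C: 490.7 − 1(291) = 199.7
  A: 0 + 1(291) = 291
  B: 0 + 1(291) = 291
Total out = 781.7 mol; y_B = 291 / 781.7 = 0.3723.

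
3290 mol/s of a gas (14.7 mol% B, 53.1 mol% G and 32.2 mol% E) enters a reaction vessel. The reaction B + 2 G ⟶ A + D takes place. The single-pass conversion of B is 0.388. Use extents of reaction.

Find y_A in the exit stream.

B reacted = 0.388 × 483.6 = 187.6 mol/s; ν_B = −1, so ξ = 187.6/1 = 187.6 mol/s.
Outlet amounts (n = n₀ + ν ξ):
  B: 483.6 − 1(187.6) = 296
  G: 1747 − 2(187.6) = 1372
  A: 0 + 1(187.6) = 187.6
  D: 0 + 1(187.6) = 187.6
  E: 1059 (inert)
Total out = 3102 mol/s; y_A = 187.6 / 3102 = 0.06049.

0.0605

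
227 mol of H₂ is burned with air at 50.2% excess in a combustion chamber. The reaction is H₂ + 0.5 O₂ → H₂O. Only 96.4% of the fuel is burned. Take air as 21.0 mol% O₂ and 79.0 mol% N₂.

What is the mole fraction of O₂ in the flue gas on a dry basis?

Stoichiometric O₂ = 0.5 × 227 = 113.5 mol; O₂ fed = 113.5 × 1.502 = 170.5 mol.
N₂ fed = 170.5 × 79/21 = 641.3 mol.
Fuel reacted = 0.964 × 227 → ξ = 218.8 mol.
Outlet (n = n₀ + ν ξ):
  H₂: 227 − 1(218.8) = 8.172
  O₂: 170.5 − 0.5(218.8) = 61.06
  N₂: 641.3 (inert)
  H₂O: 0 + 1(218.8) = 218.8
Dry total = 710.6 mol; y_O₂ (dry) = 61.06 / 710.6 = 0.08594.

0.0859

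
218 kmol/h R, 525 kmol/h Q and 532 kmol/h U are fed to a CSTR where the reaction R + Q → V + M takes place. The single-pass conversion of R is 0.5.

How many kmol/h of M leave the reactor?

R reacted = 0.5 × 218 = 109 kmol/h; ν_R = −1, so ξ = 109/1 = 109 kmol/h.
Outlet amounts (n = n₀ + ν ξ):
  R: 218 − 1(109) = 109
  Q: 525 − 1(109) = 416
  V: 0 + 1(109) = 109
  M: 0 + 1(109) = 109
  U: 532 (inert)

109 kmol/h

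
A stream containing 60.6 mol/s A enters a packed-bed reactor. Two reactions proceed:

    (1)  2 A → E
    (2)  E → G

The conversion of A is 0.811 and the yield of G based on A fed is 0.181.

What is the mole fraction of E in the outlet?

Conversion of A: A consumed = 2ξ₁ = 0.811 × 60.6 → ξ₁ = 24.57 mol/s.
Yield of G: 1ξ₂ / 60.6 = 0.181 → ξ₂ = 10.97 mol/s.
Outlet amounts (n = n₀ + Σ ν·ξ):
  A: 60.6 − 2(24.57) = 11.45
  E: 0 + 1(24.57) − 1(10.97) = 13.6
  G: 0 + 1(10.97) = 10.97
Total out = 36.03 mol/s; y_E = 13.6 / 36.03 = 0.3776.

0.378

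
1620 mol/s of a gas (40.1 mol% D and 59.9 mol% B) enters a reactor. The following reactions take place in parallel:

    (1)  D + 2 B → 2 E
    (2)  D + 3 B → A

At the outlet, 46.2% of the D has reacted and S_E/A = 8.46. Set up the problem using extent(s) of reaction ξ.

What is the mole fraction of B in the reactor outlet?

Conversion of D: D consumed = 0.462 × 649.6 = 300.1 mol/s = 1ξ₁ + 1ξ₂.
Selectivity: 2ξ₁ / (1ξ₂) = 8.46 → ξ₁ = 4.23 ξ₂.
Substitute: (1·4.23 + 1) ξ₂ = 300.1 → ξ₂ = 57.39 mol/s, ξ₁ = 242.7 mol/s.
Outlet amounts (n = n₀ + Σ ν·ξ):
  D: 649.6 − 1(242.7) − 1(57.39) = 349.5
  B: 970.4 − 2(242.7) − 3(57.39) = 312.7
  E: 0 + 2(242.7) = 485.5
  A: 0 + 1(57.39) = 57.39
Total out = 1205 mol/s; y_B = 312.7 / 1205 = 0.2595.

0.26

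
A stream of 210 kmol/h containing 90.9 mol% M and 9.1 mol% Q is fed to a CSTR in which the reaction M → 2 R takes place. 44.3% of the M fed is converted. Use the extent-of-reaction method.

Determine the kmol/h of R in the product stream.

169 kmol/h

M reacted = 0.443 × 190.9 = 84.56 kmol/h; ν_M = −1, so ξ = 84.56/1 = 84.56 kmol/h.
Outlet amounts (n = n₀ + ν ξ):
  M: 190.9 − 1(84.56) = 106.3
  R: 0 + 2(84.56) = 169.1
  Q: 19.11 (inert)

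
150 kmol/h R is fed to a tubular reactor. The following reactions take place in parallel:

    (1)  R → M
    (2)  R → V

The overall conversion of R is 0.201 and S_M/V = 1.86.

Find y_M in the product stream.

0.131

Conversion of R: R consumed = 0.201 × 150 = 30.15 kmol/h = 1ξ₁ + 1ξ₂.
Selectivity: 1ξ₁ / (1ξ₂) = 1.86 → ξ₁ = 1.86 ξ₂.
Substitute: (1·1.86 + 1) ξ₂ = 30.15 → ξ₂ = 10.54 kmol/h, ξ₁ = 19.61 kmol/h.
Outlet amounts (n = n₀ + Σ ν·ξ):
  R: 150 − 1(19.61) − 1(10.54) = 119.8
  M: 0 + 1(19.61) = 19.61
  V: 0 + 1(10.54) = 10.54
Total out = 150 kmol/h; y_M = 19.61 / 150 = 0.1307.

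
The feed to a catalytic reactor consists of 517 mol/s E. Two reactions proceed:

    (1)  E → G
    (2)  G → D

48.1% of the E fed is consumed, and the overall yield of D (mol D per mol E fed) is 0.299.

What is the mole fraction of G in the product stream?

0.182

Conversion of E: E consumed = 1ξ₁ = 0.481 × 517 → ξ₁ = 248.7 mol/s.
Yield of D: 1ξ₂ / 517 = 0.299 → ξ₂ = 154.6 mol/s.
Outlet amounts (n = n₀ + Σ ν·ξ):
  E: 517 − 1(248.7) = 268.3
  G: 0 + 1(248.7) − 1(154.6) = 94.09
  D: 0 + 1(154.6) = 154.6
Total out = 517 mol/s; y_G = 94.09 / 517 = 0.182.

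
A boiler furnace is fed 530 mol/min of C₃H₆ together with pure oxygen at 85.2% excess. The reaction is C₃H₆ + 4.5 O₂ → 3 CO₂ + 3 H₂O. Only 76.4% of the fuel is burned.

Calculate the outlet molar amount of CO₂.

1210 mol/min

Stoichiometric O₂ = 4.5 × 530 = 2385 mol/min; O₂ fed = 2385 × 1.852 = 4417 mol/min.
Fuel reacted = 0.764 × 530 → ξ = 404.9 mol/min.
Outlet (n = n₀ + ν ξ):
  C₃H₆: 530 − 1(404.9) = 125.1
  O₂: 4417 − 4.5(404.9) = 2595
  CO₂: 0 + 3(404.9) = 1215
  H₂O: 0 + 3(404.9) = 1215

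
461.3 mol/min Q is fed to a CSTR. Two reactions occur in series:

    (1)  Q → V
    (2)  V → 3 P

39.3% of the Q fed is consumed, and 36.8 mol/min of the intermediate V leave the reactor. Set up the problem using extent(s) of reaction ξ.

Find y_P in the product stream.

Conversion of Q: Q consumed = 1ξ₁ = 0.393 × 461.3 → ξ₁ = 181.3 mol/min.
V balance: n_V = 0 + 1ξ₁ − 1ξ₂ = 36.8 → ξ₂ = (1·181.3 − 36.8)/1 = 144.5 mol/min.
Outlet amounts (n = n₀ + Σ ν·ξ):
  Q: 461.3 − 1(181.3) = 280
  V: 0 + 1(181.3) − 1(144.5) = 36.8
  P: 0 + 3(144.5) = 433.5
Total out = 750.3 mol/min; y_P = 433.5 / 750.3 = 0.5777.

0.578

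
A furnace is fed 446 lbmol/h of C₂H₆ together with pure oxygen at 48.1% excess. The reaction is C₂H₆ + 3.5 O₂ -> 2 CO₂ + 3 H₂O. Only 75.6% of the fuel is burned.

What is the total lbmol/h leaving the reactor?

Stoichiometric O₂ = 3.5 × 446 = 1561 lbmol/h; O₂ fed = 1561 × 1.481 = 2312 lbmol/h.
Fuel reacted = 0.756 × 446 → ξ = 337.2 lbmol/h.
Outlet (n = n₀ + ν ξ):
  C₂H₆: 446 − 1(337.2) = 108.8
  O₂: 2312 − 3.5(337.2) = 1132
  CO₂: 0 + 2(337.2) = 674.4
  H₂O: 0 + 3(337.2) = 1012
Total out = 108.8 + 1132 + 674.4 + 1012 = 2926 lbmol/h.

2930 lbmol/h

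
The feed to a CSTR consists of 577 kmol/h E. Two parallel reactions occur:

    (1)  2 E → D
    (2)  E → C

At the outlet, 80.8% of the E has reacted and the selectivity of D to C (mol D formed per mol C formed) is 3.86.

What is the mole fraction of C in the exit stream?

0.144

Conversion of E: E consumed = 0.808 × 577 = 466.2 kmol/h = 2ξ₁ + 1ξ₂.
Selectivity: 1ξ₁ / (1ξ₂) = 3.86 → ξ₁ = 3.86 ξ₂.
Substitute: (2·3.86 + 1) ξ₂ = 466.2 → ξ₂ = 53.47 kmol/h, ξ₁ = 206.4 kmol/h.
Outlet amounts (n = n₀ + Σ ν·ξ):
  E: 577 − 2(206.4) − 1(53.47) = 110.8
  D: 0 + 1(206.4) = 206.4
  C: 0 + 1(53.47) = 53.47
Total out = 370.6 kmol/h; y_C = 53.47 / 370.6 = 0.1443.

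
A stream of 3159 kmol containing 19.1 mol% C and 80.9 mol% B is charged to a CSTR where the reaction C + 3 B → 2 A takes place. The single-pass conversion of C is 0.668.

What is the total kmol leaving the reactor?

C reacted = 0.668 × 603.4 = 403.1 kmol; ν_C = −1, so ξ = 403.1/1 = 403.1 kmol.
Outlet amounts (n = n₀ + ν ξ):
  C: 603.4 − 1(403.1) = 200.3
  B: 2556 − 3(403.1) = 1346
  A: 0 + 2(403.1) = 806.1
Total out = 200.3 + 1346 + 806.1 = 2353 kmol.

2350 kmol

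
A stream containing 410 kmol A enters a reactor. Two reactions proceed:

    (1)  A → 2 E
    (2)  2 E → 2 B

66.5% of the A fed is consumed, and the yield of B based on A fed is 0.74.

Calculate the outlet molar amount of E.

Conversion of A: A consumed = 1ξ₁ = 0.665 × 410 → ξ₁ = 272.7 kmol.
Yield of B: 2ξ₂ / 410 = 0.74 → ξ₂ = 151.7 kmol.
Outlet amounts (n = n₀ + Σ ν·ξ):
  A: 410 − 1(272.7) = 137.3
  E: 0 + 2(272.7) − 2(151.7) = 241.9
  B: 0 + 2(151.7) = 303.4

242 kmol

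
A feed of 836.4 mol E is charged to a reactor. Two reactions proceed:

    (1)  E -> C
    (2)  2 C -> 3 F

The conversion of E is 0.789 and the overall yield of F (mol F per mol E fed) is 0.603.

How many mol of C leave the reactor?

324 mol

Conversion of E: E consumed = 1ξ₁ = 0.789 × 836.4 → ξ₁ = 659.9 mol.
Yield of F: 3ξ₂ / 836.4 = 0.603 → ξ₂ = 168.1 mol.
Outlet amounts (n = n₀ + Σ ν·ξ):
  E: 836.4 − 1(659.9) = 176.5
  C: 0 + 1(659.9) − 2(168.1) = 323.7
  F: 0 + 3(168.1) = 504.3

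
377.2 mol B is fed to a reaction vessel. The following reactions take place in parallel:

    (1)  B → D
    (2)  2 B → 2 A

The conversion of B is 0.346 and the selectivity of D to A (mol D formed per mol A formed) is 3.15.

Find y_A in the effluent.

0.0834

Conversion of B: B consumed = 0.346 × 377.2 = 130.5 mol = 1ξ₁ + 2ξ₂.
Selectivity: 1ξ₁ / (2ξ₂) = 3.15 → ξ₁ = 6.3 ξ₂.
Substitute: (1·6.3 + 2) ξ₂ = 130.5 → ξ₂ = 15.72 mol, ξ₁ = 99.06 mol.
Outlet amounts (n = n₀ + Σ ν·ξ):
  B: 377.2 − 1(99.06) − 2(15.72) = 246.7
  D: 0 + 1(99.06) = 99.06
  A: 0 + 2(15.72) = 31.45
Total out = 377.2 mol; y_A = 31.45 / 377.2 = 0.08337.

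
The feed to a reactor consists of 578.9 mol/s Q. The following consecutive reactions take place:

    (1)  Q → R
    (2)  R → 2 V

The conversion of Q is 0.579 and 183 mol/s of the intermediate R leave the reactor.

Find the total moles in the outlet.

731 mol/s

Conversion of Q: Q consumed = 1ξ₁ = 0.579 × 578.9 → ξ₁ = 335.2 mol/s.
R balance: n_R = 0 + 1ξ₁ − 1ξ₂ = 183 → ξ₂ = (1·335.2 − 183)/1 = 152.2 mol/s.
Outlet amounts (n = n₀ + Σ ν·ξ):
  Q: 578.9 − 1(335.2) = 243.7
  R: 0 + 1(335.2) − 1(152.2) = 183
  V: 0 + 2(152.2) = 304.4
Total out = 243.7 + 183 + 304.4 = 731.1 mol/s.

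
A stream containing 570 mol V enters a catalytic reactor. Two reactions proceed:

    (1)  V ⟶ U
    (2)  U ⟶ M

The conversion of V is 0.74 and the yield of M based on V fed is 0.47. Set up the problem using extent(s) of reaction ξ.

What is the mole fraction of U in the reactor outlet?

0.27

Conversion of V: V consumed = 1ξ₁ = 0.74 × 570 → ξ₁ = 421.8 mol.
Yield of M: 1ξ₂ / 570 = 0.47 → ξ₂ = 267.9 mol.
Outlet amounts (n = n₀ + Σ ν·ξ):
  V: 570 − 1(421.8) = 148.2
  U: 0 + 1(421.8) − 1(267.9) = 153.9
  M: 0 + 1(267.9) = 267.9
Total out = 570 mol; y_U = 153.9 / 570 = 0.27.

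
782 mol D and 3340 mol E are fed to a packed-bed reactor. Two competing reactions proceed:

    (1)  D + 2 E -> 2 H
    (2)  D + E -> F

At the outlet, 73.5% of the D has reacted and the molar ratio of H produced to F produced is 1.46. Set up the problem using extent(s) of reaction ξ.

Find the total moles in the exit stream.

3550 mol

Conversion of D: D consumed = 0.735 × 782 = 574.8 mol = 1ξ₁ + 1ξ₂.
Selectivity: 2ξ₁ / (1ξ₂) = 1.46 → ξ₁ = 0.73 ξ₂.
Substitute: (1·0.73 + 1) ξ₂ = 574.8 → ξ₂ = 332.2 mol, ξ₁ = 242.5 mol.
Outlet amounts (n = n₀ + Σ ν·ξ):
  D: 782 − 1(242.5) − 1(332.2) = 207.2
  E: 3340 − 2(242.5) − 1(332.2) = 2523
  H: 0 + 2(242.5) = 485.1
  F: 0 + 1(332.2) = 332.2
Total out = 207.2 + 2523 + 485.1 + 332.2 = 3547 mol.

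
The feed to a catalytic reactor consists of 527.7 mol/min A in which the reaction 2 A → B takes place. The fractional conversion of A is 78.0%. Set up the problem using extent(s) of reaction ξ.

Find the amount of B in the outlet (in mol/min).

A reacted = 0.78 × 527.7 = 411.6 mol/min; ν_A = −2, so ξ = 411.6/2 = 205.8 mol/min.
Outlet amounts (n = n₀ + ν ξ):
  A: 527.7 − 2(205.8) = 116.1
  B: 0 + 1(205.8) = 205.8

206 mol/min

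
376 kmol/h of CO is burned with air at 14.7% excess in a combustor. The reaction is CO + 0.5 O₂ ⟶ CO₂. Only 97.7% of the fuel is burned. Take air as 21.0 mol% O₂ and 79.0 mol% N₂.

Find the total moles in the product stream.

1220 kmol/h

Stoichiometric O₂ = 0.5 × 376 = 188 kmol/h; O₂ fed = 188 × 1.147 = 215.6 kmol/h.
N₂ fed = 215.6 × 79/21 = 811.2 kmol/h.
Fuel reacted = 0.977 × 376 → ξ = 367.4 kmol/h.
Outlet (n = n₀ + ν ξ):
  CO: 376 − 1(367.4) = 8.648
  O₂: 215.6 − 0.5(367.4) = 31.96
  N₂: 811.2 (inert)
  CO₂: 0 + 1(367.4) = 367.4
Total out = 8.648 + 31.96 + 811.2 + 367.4 = 1219 kmol/h.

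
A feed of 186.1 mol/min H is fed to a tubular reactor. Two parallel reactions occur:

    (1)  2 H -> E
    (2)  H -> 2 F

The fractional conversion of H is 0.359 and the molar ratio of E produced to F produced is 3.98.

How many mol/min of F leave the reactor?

Conversion of H: H consumed = 0.359 × 186.1 = 66.81 mol/min = 2ξ₁ + 1ξ₂.
Selectivity: 1ξ₁ / (2ξ₂) = 3.98 → ξ₁ = 7.96 ξ₂.
Substitute: (2·7.96 + 1) ξ₂ = 66.81 → ξ₂ = 3.949 mol/min, ξ₁ = 31.43 mol/min.
Outlet amounts (n = n₀ + Σ ν·ξ):
  H: 186.1 − 2(31.43) − 1(3.949) = 119.3
  E: 0 + 1(31.43) = 31.43
  F: 0 + 2(3.949) = 7.897

7.9 mol/min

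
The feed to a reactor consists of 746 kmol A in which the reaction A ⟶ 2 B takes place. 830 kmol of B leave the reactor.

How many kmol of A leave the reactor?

331 kmol

For B: n = n₀ + 2ξ → 830 = 0 + 2ξ, giving ξ = 415 kmol.
Outlet amounts (n = n₀ + ν ξ):
  A: 746 − 1(415) = 331
  B: 0 + 2(415) = 830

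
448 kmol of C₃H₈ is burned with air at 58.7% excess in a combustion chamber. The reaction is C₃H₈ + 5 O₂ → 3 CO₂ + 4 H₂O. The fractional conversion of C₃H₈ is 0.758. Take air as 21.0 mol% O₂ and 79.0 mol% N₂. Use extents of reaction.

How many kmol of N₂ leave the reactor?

Stoichiometric O₂ = 5 × 448 = 2240 kmol; O₂ fed = 2240 × 1.587 = 3555 kmol.
N₂ fed = 3555 × 79/21 = 13370 kmol.
Fuel reacted = 0.758 × 448 → ξ = 339.6 kmol.
Outlet (n = n₀ + ν ξ):
  C₃H₈: 448 − 1(339.6) = 108.4
  O₂: 3555 − 5(339.6) = 1857
  N₂: 13370 (inert)
  CO₂: 0 + 3(339.6) = 1019
  H₂O: 0 + 4(339.6) = 1358

13400 kmol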